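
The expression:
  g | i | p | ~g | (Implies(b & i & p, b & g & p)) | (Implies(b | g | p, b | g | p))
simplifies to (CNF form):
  True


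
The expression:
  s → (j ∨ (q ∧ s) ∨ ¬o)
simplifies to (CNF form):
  j ∨ q ∨ ¬o ∨ ¬s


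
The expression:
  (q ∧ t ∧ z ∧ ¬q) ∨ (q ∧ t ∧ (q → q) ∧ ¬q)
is never true.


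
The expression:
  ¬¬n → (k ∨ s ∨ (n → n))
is always true.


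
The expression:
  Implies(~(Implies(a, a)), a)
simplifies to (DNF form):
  True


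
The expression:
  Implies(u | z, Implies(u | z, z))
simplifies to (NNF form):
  z | ~u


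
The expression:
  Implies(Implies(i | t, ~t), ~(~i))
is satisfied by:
  {i: True, t: True}
  {i: True, t: False}
  {t: True, i: False}


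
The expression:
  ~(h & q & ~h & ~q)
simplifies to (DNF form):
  True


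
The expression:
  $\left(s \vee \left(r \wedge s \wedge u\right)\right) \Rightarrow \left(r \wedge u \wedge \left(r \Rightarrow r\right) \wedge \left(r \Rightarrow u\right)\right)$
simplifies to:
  $\left(r \wedge u\right) \vee \neg s$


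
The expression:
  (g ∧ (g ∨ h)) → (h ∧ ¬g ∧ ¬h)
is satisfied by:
  {g: False}


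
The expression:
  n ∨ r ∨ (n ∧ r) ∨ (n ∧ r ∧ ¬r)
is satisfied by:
  {r: True, n: True}
  {r: True, n: False}
  {n: True, r: False}


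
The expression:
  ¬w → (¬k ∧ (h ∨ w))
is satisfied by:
  {w: True, h: True, k: False}
  {w: True, h: False, k: False}
  {w: True, k: True, h: True}
  {w: True, k: True, h: False}
  {h: True, k: False, w: False}


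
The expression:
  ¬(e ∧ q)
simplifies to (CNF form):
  ¬e ∨ ¬q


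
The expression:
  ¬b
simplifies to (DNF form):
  ¬b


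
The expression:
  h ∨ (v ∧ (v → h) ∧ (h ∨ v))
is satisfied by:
  {h: True}


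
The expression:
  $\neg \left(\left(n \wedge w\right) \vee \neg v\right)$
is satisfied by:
  {v: True, w: False, n: False}
  {n: True, v: True, w: False}
  {w: True, v: True, n: False}


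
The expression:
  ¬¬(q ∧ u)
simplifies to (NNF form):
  q ∧ u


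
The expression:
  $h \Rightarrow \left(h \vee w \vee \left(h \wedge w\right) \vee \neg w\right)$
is always true.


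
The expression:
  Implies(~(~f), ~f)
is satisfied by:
  {f: False}


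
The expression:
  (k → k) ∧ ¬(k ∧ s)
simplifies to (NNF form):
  ¬k ∨ ¬s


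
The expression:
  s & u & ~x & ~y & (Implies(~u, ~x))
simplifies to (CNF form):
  s & u & ~x & ~y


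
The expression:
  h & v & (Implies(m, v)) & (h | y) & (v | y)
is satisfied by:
  {h: True, v: True}


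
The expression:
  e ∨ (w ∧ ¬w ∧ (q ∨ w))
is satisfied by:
  {e: True}


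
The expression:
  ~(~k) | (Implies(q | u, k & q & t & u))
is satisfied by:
  {k: True, q: False, u: False}
  {k: True, u: True, q: False}
  {k: True, q: True, u: False}
  {k: True, u: True, q: True}
  {u: False, q: False, k: False}


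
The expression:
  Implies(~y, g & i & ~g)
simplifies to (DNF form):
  y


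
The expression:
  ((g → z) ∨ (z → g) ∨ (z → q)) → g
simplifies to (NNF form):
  g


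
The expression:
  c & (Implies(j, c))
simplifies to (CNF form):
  c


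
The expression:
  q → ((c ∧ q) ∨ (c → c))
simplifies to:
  True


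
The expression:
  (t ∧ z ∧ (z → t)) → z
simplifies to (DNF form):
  True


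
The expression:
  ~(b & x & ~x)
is always true.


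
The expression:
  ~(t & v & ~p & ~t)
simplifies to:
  True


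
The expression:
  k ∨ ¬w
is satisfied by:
  {k: True, w: False}
  {w: False, k: False}
  {w: True, k: True}


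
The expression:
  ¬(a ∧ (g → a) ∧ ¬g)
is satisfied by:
  {g: True, a: False}
  {a: False, g: False}
  {a: True, g: True}


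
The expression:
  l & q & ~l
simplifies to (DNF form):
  False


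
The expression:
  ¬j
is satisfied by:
  {j: False}


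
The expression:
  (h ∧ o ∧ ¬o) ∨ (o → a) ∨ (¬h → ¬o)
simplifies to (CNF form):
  a ∨ h ∨ ¬o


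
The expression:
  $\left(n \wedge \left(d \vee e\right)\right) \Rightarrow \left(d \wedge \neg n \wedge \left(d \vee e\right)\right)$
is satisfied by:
  {e: False, n: False, d: False}
  {d: True, e: False, n: False}
  {e: True, d: False, n: False}
  {d: True, e: True, n: False}
  {n: True, d: False, e: False}


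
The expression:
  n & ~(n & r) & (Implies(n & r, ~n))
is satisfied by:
  {n: True, r: False}


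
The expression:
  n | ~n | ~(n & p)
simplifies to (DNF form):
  True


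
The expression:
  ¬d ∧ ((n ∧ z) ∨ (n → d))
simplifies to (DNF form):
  (z ∧ ¬d) ∨ (¬d ∧ ¬n)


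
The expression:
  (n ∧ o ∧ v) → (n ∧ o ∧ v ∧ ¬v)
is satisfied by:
  {v: False, o: False, n: False}
  {n: True, v: False, o: False}
  {o: True, v: False, n: False}
  {n: True, o: True, v: False}
  {v: True, n: False, o: False}
  {n: True, v: True, o: False}
  {o: True, v: True, n: False}


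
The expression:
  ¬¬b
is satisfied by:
  {b: True}


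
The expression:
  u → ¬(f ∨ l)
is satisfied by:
  {l: False, u: False, f: False}
  {f: True, l: False, u: False}
  {l: True, f: False, u: False}
  {f: True, l: True, u: False}
  {u: True, f: False, l: False}


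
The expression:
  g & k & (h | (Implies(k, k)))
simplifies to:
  g & k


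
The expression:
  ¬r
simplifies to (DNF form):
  ¬r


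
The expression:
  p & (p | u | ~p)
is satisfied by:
  {p: True}


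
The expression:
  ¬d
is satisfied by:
  {d: False}


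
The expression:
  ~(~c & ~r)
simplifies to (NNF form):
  c | r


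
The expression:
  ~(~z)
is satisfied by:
  {z: True}


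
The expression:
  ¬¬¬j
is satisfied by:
  {j: False}


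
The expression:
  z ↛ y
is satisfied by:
  {z: True, y: False}


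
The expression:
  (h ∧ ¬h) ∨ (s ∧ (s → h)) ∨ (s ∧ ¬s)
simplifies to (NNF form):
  h ∧ s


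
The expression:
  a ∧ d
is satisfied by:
  {a: True, d: True}


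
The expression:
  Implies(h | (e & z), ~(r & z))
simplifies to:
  ~r | ~z | (~e & ~h)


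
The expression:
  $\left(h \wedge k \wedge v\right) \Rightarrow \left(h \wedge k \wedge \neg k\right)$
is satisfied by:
  {h: False, k: False, v: False}
  {v: True, h: False, k: False}
  {k: True, h: False, v: False}
  {v: True, k: True, h: False}
  {h: True, v: False, k: False}
  {v: True, h: True, k: False}
  {k: True, h: True, v: False}


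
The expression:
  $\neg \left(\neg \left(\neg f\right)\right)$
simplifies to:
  $\neg f$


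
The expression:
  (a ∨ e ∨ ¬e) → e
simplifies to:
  e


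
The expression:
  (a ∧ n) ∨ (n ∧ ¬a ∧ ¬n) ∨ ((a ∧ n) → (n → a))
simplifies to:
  True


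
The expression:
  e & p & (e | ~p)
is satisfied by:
  {p: True, e: True}


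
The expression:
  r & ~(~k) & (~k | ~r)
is never true.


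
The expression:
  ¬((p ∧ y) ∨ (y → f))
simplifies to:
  y ∧ ¬f ∧ ¬p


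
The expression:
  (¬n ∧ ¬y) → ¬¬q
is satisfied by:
  {n: True, y: True, q: True}
  {n: True, y: True, q: False}
  {n: True, q: True, y: False}
  {n: True, q: False, y: False}
  {y: True, q: True, n: False}
  {y: True, q: False, n: False}
  {q: True, y: False, n: False}


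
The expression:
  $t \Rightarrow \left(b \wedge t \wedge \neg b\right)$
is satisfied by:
  {t: False}


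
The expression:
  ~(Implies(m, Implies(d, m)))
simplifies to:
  False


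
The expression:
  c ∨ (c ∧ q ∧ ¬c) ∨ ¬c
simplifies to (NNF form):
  True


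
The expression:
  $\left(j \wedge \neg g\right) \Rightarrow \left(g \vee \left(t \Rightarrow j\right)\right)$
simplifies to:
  $\text{True}$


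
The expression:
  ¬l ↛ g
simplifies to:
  g ∨ ¬l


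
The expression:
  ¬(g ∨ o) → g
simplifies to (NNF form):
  g ∨ o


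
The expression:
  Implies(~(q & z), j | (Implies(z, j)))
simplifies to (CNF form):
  j | q | ~z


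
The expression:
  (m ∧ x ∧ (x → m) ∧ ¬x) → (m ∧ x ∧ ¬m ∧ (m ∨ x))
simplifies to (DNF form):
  True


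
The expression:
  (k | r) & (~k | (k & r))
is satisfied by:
  {r: True}


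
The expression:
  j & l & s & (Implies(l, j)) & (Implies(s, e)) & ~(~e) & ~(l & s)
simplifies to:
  False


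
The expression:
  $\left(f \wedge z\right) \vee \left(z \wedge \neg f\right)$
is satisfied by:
  {z: True}


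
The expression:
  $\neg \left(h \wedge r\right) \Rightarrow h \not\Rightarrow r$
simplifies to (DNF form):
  $h$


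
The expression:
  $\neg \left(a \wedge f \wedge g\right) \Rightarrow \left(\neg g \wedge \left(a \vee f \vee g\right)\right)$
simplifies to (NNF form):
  $\left(a \wedge f\right) \vee \left(a \wedge \neg g\right) \vee \left(f \wedge \neg g\right)$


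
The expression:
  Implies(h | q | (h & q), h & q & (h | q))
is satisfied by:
  {h: False, q: False}
  {q: True, h: True}


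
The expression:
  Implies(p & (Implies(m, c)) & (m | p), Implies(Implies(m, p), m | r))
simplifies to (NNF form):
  m | r | ~p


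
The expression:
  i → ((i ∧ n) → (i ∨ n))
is always true.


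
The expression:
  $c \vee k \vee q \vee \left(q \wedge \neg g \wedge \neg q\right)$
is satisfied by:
  {k: True, q: True, c: True}
  {k: True, q: True, c: False}
  {k: True, c: True, q: False}
  {k: True, c: False, q: False}
  {q: True, c: True, k: False}
  {q: True, c: False, k: False}
  {c: True, q: False, k: False}


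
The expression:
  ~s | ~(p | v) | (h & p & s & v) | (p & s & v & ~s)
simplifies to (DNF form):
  ~s | (h & p & v) | (~p & ~v)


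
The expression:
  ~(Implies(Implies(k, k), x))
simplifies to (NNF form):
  ~x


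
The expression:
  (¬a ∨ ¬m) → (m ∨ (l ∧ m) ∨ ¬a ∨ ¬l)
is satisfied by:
  {m: True, l: False, a: False}
  {l: False, a: False, m: False}
  {a: True, m: True, l: False}
  {a: True, l: False, m: False}
  {m: True, l: True, a: False}
  {l: True, m: False, a: False}
  {a: True, l: True, m: True}


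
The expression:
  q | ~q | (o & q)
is always true.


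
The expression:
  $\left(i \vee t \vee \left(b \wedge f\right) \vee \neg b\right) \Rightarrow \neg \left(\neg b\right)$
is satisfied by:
  {b: True}


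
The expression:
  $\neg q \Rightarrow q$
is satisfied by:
  {q: True}


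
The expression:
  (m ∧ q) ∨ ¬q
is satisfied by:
  {m: True, q: False}
  {q: False, m: False}
  {q: True, m: True}


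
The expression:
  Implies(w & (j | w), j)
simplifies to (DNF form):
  j | ~w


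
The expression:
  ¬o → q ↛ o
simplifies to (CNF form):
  o ∨ q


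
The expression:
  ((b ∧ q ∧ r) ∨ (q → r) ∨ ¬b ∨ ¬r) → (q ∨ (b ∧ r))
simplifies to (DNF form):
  q ∨ (b ∧ r)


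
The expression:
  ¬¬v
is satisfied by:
  {v: True}


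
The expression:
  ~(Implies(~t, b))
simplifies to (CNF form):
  ~b & ~t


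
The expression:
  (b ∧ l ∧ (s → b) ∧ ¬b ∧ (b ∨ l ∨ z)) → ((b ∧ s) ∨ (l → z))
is always true.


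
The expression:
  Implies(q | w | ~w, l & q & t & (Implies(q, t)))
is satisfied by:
  {t: True, q: True, l: True}


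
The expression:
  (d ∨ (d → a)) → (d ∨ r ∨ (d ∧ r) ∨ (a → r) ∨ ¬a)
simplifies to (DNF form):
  d ∨ r ∨ ¬a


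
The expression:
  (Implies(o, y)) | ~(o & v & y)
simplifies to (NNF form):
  True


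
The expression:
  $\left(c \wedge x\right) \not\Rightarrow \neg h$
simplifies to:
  $c \wedge h \wedge x$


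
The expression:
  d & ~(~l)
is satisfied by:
  {d: True, l: True}


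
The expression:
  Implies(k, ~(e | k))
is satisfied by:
  {k: False}


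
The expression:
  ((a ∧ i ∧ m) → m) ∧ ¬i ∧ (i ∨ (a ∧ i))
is never true.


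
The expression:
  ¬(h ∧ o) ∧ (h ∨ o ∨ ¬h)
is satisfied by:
  {h: False, o: False}
  {o: True, h: False}
  {h: True, o: False}


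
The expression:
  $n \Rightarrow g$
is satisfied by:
  {g: True, n: False}
  {n: False, g: False}
  {n: True, g: True}


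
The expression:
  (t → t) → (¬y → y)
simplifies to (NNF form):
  y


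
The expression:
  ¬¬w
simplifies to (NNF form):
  w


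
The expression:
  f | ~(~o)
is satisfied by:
  {o: True, f: True}
  {o: True, f: False}
  {f: True, o: False}


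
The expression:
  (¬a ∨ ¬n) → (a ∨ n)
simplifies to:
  a ∨ n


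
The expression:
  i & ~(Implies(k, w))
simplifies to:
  i & k & ~w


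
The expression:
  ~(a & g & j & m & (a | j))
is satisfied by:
  {g: False, m: False, a: False, j: False}
  {j: True, g: False, m: False, a: False}
  {a: True, g: False, m: False, j: False}
  {j: True, a: True, g: False, m: False}
  {m: True, j: False, g: False, a: False}
  {j: True, m: True, g: False, a: False}
  {a: True, m: True, j: False, g: False}
  {j: True, a: True, m: True, g: False}
  {g: True, a: False, m: False, j: False}
  {j: True, g: True, a: False, m: False}
  {a: True, g: True, j: False, m: False}
  {j: True, a: True, g: True, m: False}
  {m: True, g: True, a: False, j: False}
  {j: True, m: True, g: True, a: False}
  {a: True, m: True, g: True, j: False}


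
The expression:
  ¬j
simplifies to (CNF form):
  ¬j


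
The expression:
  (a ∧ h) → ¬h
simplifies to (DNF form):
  ¬a ∨ ¬h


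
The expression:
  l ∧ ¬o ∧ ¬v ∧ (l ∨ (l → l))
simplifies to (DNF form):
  l ∧ ¬o ∧ ¬v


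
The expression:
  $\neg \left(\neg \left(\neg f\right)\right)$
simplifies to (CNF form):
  $\neg f$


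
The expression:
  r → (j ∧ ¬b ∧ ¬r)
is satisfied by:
  {r: False}


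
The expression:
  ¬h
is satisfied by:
  {h: False}


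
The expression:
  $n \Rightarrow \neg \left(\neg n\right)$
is always true.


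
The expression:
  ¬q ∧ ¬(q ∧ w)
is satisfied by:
  {q: False}


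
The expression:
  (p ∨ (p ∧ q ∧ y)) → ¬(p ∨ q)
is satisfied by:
  {p: False}


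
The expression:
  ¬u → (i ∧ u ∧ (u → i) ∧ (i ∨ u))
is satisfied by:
  {u: True}


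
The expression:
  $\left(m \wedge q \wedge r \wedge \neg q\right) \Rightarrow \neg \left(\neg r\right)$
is always true.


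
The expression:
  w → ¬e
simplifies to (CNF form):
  ¬e ∨ ¬w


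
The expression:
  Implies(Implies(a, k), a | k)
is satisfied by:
  {a: True, k: True}
  {a: True, k: False}
  {k: True, a: False}


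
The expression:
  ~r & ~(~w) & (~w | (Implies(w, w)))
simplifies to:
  w & ~r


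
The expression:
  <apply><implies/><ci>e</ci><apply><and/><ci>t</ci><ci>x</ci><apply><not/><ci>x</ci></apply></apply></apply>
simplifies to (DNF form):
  <apply><not/><ci>e</ci></apply>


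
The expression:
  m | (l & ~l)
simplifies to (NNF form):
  m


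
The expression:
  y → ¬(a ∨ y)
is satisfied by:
  {y: False}


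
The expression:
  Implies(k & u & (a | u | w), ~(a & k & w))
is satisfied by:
  {w: False, k: False, u: False, a: False}
  {a: True, w: False, k: False, u: False}
  {u: True, w: False, k: False, a: False}
  {a: True, u: True, w: False, k: False}
  {k: True, a: False, w: False, u: False}
  {a: True, k: True, w: False, u: False}
  {u: True, k: True, a: False, w: False}
  {a: True, u: True, k: True, w: False}
  {w: True, u: False, k: False, a: False}
  {a: True, w: True, u: False, k: False}
  {u: True, w: True, a: False, k: False}
  {a: True, u: True, w: True, k: False}
  {k: True, w: True, u: False, a: False}
  {a: True, k: True, w: True, u: False}
  {u: True, k: True, w: True, a: False}


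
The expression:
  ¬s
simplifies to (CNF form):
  ¬s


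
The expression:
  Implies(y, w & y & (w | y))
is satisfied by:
  {w: True, y: False}
  {y: False, w: False}
  {y: True, w: True}


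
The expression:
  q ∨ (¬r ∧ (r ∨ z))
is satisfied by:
  {q: True, z: True, r: False}
  {q: True, r: False, z: False}
  {q: True, z: True, r: True}
  {q: True, r: True, z: False}
  {z: True, r: False, q: False}


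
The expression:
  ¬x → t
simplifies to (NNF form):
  t ∨ x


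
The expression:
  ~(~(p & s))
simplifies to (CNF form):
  p & s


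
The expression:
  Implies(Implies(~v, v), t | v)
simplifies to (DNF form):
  True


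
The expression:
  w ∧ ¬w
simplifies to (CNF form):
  False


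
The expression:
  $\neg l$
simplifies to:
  $\neg l$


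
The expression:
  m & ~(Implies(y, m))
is never true.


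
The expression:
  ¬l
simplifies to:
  ¬l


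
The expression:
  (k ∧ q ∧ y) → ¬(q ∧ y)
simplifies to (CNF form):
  ¬k ∨ ¬q ∨ ¬y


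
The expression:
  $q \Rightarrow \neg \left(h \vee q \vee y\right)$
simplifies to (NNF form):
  $\neg q$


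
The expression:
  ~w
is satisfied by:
  {w: False}


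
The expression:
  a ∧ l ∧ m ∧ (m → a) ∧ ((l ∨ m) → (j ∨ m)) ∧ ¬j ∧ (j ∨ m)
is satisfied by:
  {a: True, m: True, l: True, j: False}


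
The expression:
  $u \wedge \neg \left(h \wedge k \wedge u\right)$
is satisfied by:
  {u: True, h: False, k: False}
  {u: True, k: True, h: False}
  {u: True, h: True, k: False}


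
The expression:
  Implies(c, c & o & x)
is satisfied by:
  {x: True, o: True, c: False}
  {x: True, o: False, c: False}
  {o: True, x: False, c: False}
  {x: False, o: False, c: False}
  {x: True, c: True, o: True}


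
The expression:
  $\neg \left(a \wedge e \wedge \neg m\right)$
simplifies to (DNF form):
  $m \vee \neg a \vee \neg e$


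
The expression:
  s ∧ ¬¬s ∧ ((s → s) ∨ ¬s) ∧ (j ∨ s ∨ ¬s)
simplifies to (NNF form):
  s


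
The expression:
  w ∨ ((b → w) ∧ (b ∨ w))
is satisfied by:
  {w: True}


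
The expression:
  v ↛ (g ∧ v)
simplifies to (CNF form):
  v ∧ ¬g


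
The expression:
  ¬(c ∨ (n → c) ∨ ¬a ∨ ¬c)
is never true.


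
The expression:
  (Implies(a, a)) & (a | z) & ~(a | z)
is never true.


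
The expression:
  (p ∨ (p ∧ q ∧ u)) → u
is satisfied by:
  {u: True, p: False}
  {p: False, u: False}
  {p: True, u: True}


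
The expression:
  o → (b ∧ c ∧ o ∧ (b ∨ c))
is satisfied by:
  {c: True, b: True, o: False}
  {c: True, b: False, o: False}
  {b: True, c: False, o: False}
  {c: False, b: False, o: False}
  {c: True, o: True, b: True}


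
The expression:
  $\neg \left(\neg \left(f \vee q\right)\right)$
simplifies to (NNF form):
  $f \vee q$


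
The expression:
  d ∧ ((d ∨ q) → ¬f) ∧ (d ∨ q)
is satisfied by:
  {d: True, f: False}


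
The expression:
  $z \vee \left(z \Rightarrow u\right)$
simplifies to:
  $\text{True}$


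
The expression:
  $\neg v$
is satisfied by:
  {v: False}


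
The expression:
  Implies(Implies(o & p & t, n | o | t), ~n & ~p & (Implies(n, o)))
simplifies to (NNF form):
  ~n & ~p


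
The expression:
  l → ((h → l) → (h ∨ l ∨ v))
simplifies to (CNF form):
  True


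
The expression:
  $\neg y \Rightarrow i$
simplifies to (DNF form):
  $i \vee y$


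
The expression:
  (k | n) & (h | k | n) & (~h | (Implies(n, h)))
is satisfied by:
  {n: True, k: True}
  {n: True, k: False}
  {k: True, n: False}


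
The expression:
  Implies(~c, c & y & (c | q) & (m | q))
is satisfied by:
  {c: True}


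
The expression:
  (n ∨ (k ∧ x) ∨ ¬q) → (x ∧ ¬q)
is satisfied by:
  {x: True, n: False, k: False, q: False}
  {x: True, k: True, n: False, q: False}
  {x: True, n: True, k: False, q: False}
  {x: True, k: True, n: True, q: False}
  {q: True, n: False, k: False, x: False}
  {q: True, x: True, n: False, k: False}
  {q: True, k: True, n: False, x: False}


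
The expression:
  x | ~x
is always true.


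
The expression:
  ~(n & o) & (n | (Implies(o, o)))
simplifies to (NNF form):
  ~n | ~o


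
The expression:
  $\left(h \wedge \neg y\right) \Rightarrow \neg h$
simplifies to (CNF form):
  $y \vee \neg h$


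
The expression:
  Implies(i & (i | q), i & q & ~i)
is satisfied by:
  {i: False}


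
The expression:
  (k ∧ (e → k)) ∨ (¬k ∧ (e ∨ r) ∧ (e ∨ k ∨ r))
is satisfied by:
  {r: True, k: True, e: True}
  {r: True, k: True, e: False}
  {r: True, e: True, k: False}
  {r: True, e: False, k: False}
  {k: True, e: True, r: False}
  {k: True, e: False, r: False}
  {e: True, k: False, r: False}


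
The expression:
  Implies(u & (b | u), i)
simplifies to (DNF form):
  i | ~u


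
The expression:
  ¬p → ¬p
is always true.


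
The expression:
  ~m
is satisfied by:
  {m: False}


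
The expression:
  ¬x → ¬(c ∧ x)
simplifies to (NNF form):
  True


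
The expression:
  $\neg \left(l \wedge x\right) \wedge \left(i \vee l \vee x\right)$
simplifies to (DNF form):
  $\left(i \wedge \neg l\right) \vee \left(l \wedge \neg x\right) \vee \left(x \wedge \neg l\right)$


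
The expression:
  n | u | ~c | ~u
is always true.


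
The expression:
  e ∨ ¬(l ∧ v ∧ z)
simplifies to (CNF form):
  e ∨ ¬l ∨ ¬v ∨ ¬z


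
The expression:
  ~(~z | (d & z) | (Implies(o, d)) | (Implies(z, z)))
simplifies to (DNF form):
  False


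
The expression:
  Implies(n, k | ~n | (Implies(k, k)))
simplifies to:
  True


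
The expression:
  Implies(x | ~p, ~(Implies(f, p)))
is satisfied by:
  {f: True, p: False, x: False}
  {x: True, f: True, p: False}
  {f: True, p: True, x: False}
  {p: True, x: False, f: False}


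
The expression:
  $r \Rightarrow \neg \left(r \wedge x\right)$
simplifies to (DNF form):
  $\neg r \vee \neg x$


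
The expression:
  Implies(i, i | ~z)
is always true.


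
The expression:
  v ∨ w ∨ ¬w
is always true.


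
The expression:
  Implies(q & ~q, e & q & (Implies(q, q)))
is always true.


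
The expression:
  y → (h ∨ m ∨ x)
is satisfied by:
  {x: True, m: True, h: True, y: False}
  {x: True, m: True, h: False, y: False}
  {x: True, h: True, m: False, y: False}
  {x: True, h: False, m: False, y: False}
  {m: True, h: True, x: False, y: False}
  {m: True, x: False, h: False, y: False}
  {m: False, h: True, x: False, y: False}
  {m: False, x: False, h: False, y: False}
  {x: True, y: True, m: True, h: True}
  {x: True, y: True, m: True, h: False}
  {x: True, y: True, h: True, m: False}
  {x: True, y: True, h: False, m: False}
  {y: True, m: True, h: True, x: False}
  {y: True, m: True, h: False, x: False}
  {y: True, h: True, m: False, x: False}


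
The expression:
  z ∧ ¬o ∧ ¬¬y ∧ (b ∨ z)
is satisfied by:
  {z: True, y: True, o: False}


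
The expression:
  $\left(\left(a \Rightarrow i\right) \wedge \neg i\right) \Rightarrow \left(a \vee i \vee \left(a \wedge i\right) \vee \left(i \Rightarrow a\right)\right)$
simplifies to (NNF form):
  $\text{True}$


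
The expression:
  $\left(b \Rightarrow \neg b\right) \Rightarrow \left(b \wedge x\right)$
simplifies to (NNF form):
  $b$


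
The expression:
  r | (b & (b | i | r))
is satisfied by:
  {r: True, b: True}
  {r: True, b: False}
  {b: True, r: False}


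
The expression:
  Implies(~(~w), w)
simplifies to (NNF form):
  True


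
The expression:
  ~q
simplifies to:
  ~q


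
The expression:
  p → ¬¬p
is always true.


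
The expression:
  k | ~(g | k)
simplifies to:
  k | ~g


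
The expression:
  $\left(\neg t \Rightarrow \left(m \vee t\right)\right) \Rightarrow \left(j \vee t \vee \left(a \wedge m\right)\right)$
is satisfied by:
  {a: True, t: True, j: True, m: False}
  {a: True, t: True, j: False, m: False}
  {a: True, j: True, m: False, t: False}
  {a: True, j: False, m: False, t: False}
  {t: True, j: True, m: False, a: False}
  {t: True, j: False, m: False, a: False}
  {j: True, t: False, m: False, a: False}
  {j: False, t: False, m: False, a: False}
  {a: True, t: True, m: True, j: True}
  {a: True, t: True, m: True, j: False}
  {a: True, m: True, j: True, t: False}
  {a: True, m: True, j: False, t: False}
  {m: True, t: True, j: True, a: False}
  {m: True, t: True, j: False, a: False}
  {m: True, j: True, t: False, a: False}


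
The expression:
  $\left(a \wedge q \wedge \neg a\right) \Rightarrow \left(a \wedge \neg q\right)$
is always true.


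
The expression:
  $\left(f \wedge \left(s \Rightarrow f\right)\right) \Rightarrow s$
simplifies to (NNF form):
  $s \vee \neg f$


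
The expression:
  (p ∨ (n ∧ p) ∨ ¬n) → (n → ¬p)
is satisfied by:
  {p: False, n: False}
  {n: True, p: False}
  {p: True, n: False}


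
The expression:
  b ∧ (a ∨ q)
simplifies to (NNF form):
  b ∧ (a ∨ q)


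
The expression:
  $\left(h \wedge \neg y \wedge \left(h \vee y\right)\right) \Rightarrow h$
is always true.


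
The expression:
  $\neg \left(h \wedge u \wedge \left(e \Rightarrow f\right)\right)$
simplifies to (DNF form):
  $\left(e \wedge \neg f\right) \vee \neg h \vee \neg u$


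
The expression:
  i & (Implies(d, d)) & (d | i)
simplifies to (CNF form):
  i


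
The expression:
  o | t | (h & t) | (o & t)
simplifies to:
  o | t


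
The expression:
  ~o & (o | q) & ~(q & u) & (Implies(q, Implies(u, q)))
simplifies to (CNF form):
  q & ~o & ~u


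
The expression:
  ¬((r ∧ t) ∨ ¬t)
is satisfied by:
  {t: True, r: False}


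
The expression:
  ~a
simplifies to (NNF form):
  ~a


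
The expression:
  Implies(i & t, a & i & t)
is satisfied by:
  {a: True, t: False, i: False}
  {t: False, i: False, a: False}
  {a: True, i: True, t: False}
  {i: True, t: False, a: False}
  {a: True, t: True, i: False}
  {t: True, a: False, i: False}
  {a: True, i: True, t: True}


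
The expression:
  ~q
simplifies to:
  ~q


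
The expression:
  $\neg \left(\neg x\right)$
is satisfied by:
  {x: True}


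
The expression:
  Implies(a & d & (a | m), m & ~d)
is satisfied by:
  {d: False, a: False}
  {a: True, d: False}
  {d: True, a: False}


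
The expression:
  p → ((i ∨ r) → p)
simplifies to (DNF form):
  True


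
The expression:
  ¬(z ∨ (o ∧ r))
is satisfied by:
  {o: False, z: False, r: False}
  {r: True, o: False, z: False}
  {o: True, r: False, z: False}


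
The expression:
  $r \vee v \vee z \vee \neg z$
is always true.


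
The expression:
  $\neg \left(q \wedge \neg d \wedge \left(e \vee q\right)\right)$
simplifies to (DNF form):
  $d \vee \neg q$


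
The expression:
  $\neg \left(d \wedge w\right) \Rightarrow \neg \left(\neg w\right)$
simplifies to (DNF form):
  $w$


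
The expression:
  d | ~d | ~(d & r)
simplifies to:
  True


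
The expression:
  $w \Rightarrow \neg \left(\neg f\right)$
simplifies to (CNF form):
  $f \vee \neg w$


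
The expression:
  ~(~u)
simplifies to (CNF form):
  u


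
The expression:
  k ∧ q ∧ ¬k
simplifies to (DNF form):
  False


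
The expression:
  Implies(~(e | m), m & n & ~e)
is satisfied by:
  {m: True, e: True}
  {m: True, e: False}
  {e: True, m: False}


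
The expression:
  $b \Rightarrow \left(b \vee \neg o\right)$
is always true.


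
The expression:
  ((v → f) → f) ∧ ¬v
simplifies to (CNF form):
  f ∧ ¬v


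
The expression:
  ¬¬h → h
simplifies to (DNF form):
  True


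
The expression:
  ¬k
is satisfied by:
  {k: False}


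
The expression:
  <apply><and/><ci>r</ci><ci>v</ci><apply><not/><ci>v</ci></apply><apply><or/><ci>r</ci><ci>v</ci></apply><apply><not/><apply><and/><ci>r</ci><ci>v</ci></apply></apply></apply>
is never true.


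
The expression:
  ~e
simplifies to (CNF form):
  ~e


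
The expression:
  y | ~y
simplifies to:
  True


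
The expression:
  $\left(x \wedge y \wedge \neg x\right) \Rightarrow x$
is always true.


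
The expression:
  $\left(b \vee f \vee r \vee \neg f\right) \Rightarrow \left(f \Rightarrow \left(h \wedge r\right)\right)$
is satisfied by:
  {r: True, h: True, f: False}
  {r: True, h: False, f: False}
  {h: True, r: False, f: False}
  {r: False, h: False, f: False}
  {f: True, r: True, h: True}


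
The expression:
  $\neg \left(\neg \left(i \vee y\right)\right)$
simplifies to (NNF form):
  $i \vee y$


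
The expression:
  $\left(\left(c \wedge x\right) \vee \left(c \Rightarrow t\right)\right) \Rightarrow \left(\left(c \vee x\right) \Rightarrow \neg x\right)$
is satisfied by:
  {x: False}


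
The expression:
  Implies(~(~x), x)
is always true.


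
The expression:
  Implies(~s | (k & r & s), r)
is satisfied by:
  {r: True, s: True}
  {r: True, s: False}
  {s: True, r: False}


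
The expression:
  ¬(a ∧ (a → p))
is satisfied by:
  {p: False, a: False}
  {a: True, p: False}
  {p: True, a: False}


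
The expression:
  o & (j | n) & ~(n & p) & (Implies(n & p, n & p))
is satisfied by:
  {j: True, o: True, p: False, n: False}
  {n: True, j: True, o: True, p: False}
  {n: True, o: True, p: False, j: False}
  {j: True, p: True, o: True, n: False}


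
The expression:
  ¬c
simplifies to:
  ¬c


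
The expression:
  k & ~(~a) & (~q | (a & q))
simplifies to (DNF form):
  a & k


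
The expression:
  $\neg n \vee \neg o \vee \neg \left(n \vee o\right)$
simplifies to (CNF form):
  $\neg n \vee \neg o$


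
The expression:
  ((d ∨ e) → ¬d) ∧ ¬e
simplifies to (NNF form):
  ¬d ∧ ¬e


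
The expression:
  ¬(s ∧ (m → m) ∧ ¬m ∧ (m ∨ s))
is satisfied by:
  {m: True, s: False}
  {s: False, m: False}
  {s: True, m: True}


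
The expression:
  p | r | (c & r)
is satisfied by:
  {r: True, p: True}
  {r: True, p: False}
  {p: True, r: False}


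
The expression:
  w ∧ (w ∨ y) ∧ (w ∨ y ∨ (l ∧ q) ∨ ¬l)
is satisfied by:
  {w: True}


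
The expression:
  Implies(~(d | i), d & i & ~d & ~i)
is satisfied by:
  {i: True, d: True}
  {i: True, d: False}
  {d: True, i: False}


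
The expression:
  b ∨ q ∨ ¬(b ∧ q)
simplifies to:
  True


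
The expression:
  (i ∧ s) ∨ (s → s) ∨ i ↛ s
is always true.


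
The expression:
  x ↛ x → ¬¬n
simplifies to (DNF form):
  True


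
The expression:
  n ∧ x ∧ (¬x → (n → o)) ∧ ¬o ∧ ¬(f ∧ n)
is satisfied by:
  {x: True, n: True, o: False, f: False}


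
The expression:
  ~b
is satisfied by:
  {b: False}


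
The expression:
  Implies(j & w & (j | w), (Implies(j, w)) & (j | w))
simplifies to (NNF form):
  True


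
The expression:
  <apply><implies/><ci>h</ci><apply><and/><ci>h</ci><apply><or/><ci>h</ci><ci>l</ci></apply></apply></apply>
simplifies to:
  <true/>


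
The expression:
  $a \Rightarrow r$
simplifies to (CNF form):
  $r \vee \neg a$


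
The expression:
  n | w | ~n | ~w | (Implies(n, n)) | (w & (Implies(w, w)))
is always true.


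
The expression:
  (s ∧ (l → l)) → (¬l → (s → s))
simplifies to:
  True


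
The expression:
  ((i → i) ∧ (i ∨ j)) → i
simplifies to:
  i ∨ ¬j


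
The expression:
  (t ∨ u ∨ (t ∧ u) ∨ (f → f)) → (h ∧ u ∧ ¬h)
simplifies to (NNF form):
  False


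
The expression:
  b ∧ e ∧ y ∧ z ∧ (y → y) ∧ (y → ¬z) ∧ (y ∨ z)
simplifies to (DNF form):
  False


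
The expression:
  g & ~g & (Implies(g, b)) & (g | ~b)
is never true.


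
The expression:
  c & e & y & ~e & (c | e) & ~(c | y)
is never true.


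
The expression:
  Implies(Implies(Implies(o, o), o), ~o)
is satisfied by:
  {o: False}


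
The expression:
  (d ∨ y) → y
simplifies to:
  y ∨ ¬d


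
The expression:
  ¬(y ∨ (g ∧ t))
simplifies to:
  ¬y ∧ (¬g ∨ ¬t)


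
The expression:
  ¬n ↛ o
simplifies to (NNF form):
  o ∨ ¬n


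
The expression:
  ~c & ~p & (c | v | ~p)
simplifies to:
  ~c & ~p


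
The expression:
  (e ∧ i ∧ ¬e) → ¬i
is always true.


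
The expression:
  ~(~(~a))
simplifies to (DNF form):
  ~a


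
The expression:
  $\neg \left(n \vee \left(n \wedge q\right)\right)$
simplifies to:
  $\neg n$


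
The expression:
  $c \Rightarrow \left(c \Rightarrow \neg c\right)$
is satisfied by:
  {c: False}


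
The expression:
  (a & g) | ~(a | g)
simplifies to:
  (a & g) | (~a & ~g)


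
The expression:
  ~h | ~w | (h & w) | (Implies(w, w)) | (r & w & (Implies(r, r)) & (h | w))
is always true.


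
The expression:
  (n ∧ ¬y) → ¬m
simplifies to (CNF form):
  y ∨ ¬m ∨ ¬n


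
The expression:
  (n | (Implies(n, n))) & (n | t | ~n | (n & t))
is always true.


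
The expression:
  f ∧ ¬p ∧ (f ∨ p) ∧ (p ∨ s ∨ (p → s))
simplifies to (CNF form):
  f ∧ ¬p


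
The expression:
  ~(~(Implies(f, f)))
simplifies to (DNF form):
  True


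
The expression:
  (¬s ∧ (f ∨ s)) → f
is always true.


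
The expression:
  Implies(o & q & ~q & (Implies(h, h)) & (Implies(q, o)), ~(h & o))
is always true.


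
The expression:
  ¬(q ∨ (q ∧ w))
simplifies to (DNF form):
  ¬q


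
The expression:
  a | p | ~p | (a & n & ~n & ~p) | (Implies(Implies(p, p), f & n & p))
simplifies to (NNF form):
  True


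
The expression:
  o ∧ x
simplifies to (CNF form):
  o ∧ x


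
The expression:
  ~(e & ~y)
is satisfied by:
  {y: True, e: False}
  {e: False, y: False}
  {e: True, y: True}


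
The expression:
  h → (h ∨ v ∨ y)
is always true.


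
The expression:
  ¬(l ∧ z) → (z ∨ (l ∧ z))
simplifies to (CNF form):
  z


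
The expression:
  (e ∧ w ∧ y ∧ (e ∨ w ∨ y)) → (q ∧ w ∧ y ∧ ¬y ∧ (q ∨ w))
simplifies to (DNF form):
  ¬e ∨ ¬w ∨ ¬y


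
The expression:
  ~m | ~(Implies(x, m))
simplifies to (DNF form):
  ~m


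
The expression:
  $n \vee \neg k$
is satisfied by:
  {n: True, k: False}
  {k: False, n: False}
  {k: True, n: True}


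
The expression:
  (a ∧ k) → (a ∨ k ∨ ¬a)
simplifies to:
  True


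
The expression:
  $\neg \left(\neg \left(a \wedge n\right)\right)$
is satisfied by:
  {a: True, n: True}


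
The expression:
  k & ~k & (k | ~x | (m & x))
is never true.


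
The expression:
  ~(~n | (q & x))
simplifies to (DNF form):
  (n & ~q) | (n & ~x)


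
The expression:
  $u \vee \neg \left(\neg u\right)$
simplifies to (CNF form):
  $u$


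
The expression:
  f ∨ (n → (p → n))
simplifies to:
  True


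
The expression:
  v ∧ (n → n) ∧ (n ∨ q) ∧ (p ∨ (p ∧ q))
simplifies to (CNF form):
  p ∧ v ∧ (n ∨ q)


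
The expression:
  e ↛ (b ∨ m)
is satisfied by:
  {e: True, b: False, m: False}


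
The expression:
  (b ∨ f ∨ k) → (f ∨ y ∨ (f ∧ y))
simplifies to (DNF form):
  f ∨ y ∨ (¬b ∧ ¬k)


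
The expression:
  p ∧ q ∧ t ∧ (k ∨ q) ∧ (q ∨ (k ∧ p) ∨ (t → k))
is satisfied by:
  {t: True, p: True, q: True}


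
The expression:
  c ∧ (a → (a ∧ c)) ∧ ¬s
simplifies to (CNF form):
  c ∧ ¬s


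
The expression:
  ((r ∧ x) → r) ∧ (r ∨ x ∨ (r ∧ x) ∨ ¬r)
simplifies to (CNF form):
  True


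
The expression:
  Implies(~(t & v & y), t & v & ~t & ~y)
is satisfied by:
  {t: True, y: True, v: True}


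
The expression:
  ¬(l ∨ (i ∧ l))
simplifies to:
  ¬l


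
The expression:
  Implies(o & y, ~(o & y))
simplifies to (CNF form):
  ~o | ~y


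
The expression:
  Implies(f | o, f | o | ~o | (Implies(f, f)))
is always true.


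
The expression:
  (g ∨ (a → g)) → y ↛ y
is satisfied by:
  {a: True, g: False}


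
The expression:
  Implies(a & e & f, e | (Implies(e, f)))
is always true.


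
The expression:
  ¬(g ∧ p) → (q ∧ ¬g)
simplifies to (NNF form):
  (g ∧ p) ∨ (q ∧ ¬g)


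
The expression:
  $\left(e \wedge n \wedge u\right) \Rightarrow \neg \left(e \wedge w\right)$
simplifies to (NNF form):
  $\neg e \vee \neg n \vee \neg u \vee \neg w$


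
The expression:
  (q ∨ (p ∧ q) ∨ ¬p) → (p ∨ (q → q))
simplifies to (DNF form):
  True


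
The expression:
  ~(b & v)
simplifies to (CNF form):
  ~b | ~v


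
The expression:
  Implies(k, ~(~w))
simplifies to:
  w | ~k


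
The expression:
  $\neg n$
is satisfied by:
  {n: False}


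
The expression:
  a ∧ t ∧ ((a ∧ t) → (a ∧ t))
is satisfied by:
  {t: True, a: True}


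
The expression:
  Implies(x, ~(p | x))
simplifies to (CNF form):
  ~x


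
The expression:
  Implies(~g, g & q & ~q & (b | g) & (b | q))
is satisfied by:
  {g: True}


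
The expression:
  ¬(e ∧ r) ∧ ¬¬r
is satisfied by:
  {r: True, e: False}


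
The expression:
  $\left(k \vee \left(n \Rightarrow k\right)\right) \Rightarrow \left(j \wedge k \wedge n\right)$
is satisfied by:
  {j: True, n: True, k: False}
  {n: True, k: False, j: False}
  {k: True, j: True, n: True}


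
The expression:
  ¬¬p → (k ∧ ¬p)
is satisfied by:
  {p: False}


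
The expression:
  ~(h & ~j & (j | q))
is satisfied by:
  {j: True, q: False, h: False}
  {j: False, q: False, h: False}
  {h: True, j: True, q: False}
  {h: True, j: False, q: False}
  {q: True, j: True, h: False}
  {q: True, j: False, h: False}
  {q: True, h: True, j: True}


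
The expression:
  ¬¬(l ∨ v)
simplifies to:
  l ∨ v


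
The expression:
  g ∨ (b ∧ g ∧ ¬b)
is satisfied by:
  {g: True}


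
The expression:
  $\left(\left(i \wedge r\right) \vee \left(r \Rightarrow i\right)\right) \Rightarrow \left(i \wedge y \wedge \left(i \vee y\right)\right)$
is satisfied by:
  {r: True, y: True, i: False}
  {r: True, y: False, i: False}
  {i: True, r: True, y: True}
  {i: True, y: True, r: False}


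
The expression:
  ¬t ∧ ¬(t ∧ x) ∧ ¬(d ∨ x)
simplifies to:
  ¬d ∧ ¬t ∧ ¬x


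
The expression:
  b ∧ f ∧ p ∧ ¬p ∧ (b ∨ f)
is never true.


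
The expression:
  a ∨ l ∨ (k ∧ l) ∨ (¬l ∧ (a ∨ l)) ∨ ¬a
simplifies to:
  True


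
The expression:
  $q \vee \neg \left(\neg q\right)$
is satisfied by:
  {q: True}


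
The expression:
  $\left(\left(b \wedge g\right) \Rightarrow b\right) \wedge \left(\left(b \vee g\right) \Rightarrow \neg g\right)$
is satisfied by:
  {g: False}


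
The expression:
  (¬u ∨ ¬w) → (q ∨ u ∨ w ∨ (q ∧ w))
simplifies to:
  q ∨ u ∨ w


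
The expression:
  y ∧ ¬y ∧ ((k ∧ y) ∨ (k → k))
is never true.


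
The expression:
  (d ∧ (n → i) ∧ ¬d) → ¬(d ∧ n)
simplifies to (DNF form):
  True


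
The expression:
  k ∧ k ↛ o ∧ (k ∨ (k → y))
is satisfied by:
  {k: True, o: False}


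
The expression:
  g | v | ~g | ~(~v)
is always true.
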